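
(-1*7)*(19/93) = -133/93 = -1.43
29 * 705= 20445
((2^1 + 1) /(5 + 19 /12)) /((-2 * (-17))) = 18/1343 = 0.01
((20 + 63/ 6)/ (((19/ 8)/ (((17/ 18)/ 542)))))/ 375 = 1037/17377875 = 0.00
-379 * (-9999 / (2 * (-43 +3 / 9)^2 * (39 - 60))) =-11368863/229376 = -49.56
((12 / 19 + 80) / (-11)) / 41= -0.18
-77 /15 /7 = -11/15 = -0.73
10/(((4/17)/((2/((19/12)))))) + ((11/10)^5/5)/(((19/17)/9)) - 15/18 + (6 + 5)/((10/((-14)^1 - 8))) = 31.24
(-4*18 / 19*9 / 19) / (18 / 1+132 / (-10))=-135/361 = -0.37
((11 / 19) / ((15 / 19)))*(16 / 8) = 1.47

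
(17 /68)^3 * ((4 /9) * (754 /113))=377/8136 = 0.05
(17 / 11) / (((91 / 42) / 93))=9486/143 = 66.34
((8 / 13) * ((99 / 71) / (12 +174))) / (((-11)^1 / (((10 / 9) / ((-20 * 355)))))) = 2/30472845 = 0.00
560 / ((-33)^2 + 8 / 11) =6160/11987 = 0.51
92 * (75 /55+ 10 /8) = 2645/11 = 240.45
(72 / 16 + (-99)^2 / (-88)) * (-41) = 35055/8 = 4381.88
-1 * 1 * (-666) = 666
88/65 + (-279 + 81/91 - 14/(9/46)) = -1426336/4095 = -348.31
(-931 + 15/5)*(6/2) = -2784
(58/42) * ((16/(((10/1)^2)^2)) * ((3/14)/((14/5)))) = 29/171500 = 0.00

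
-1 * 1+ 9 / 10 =-1/10 = -0.10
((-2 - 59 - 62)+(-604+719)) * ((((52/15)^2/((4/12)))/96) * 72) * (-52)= 281216/25 = 11248.64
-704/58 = -352/29 = -12.14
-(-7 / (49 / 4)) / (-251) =-4/1757 = 0.00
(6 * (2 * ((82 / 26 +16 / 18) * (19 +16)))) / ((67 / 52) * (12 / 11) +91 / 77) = 72842/111 = 656.23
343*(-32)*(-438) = 4807488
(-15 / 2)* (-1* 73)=1095/2 = 547.50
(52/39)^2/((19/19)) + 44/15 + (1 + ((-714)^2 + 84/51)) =389999569/765 = 509803.36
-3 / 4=-0.75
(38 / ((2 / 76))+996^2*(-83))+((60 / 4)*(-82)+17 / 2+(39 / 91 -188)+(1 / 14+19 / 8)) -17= -658698461/8 = -82337307.62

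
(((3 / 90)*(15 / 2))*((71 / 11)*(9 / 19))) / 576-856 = -45799353/53504 = -856.00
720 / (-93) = -240/31 = -7.74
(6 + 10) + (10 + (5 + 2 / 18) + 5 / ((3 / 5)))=355/9 = 39.44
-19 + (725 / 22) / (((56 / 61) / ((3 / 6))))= -1.05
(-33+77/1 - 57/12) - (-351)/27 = 209/4 = 52.25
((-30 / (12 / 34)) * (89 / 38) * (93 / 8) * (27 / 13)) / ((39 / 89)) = -563539545/51376 = -10968.93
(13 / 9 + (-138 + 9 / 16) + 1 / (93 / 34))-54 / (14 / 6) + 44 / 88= -4945631/31248 = -158.27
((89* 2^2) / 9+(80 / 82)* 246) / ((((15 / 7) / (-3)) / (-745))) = 2624188/9 = 291576.44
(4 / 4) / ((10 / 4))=2/5 = 0.40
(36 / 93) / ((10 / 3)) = 18/155 = 0.12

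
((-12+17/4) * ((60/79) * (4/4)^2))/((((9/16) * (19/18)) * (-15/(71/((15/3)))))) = 70432/7505 = 9.38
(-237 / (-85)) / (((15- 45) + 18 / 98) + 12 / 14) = -0.10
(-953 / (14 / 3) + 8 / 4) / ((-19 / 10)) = 745/7 = 106.43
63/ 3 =21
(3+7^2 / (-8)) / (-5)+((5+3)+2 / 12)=211/24 = 8.79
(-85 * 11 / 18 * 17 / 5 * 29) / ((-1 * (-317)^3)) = -92191/573390234 = 0.00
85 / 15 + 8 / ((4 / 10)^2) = 167/3 = 55.67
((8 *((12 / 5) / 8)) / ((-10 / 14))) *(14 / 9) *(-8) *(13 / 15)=40768/1125 = 36.24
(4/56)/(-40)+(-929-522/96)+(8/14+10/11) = -2873513/3080 = -932.96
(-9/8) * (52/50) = -117/100 = -1.17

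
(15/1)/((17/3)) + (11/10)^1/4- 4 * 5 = -11613/680 = -17.08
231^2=53361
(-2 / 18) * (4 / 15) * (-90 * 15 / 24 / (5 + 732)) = 5/2211 = 0.00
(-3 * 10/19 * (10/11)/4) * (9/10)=-135/418 = -0.32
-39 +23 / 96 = -3721/96 = -38.76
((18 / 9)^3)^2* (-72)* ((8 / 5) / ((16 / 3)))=-6912/5 = -1382.40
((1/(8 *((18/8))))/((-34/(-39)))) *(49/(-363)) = -0.01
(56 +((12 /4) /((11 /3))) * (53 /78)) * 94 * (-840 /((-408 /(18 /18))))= 26607875/2431 = 10945.24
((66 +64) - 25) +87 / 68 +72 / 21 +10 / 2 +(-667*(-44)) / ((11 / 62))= 78792617/476 = 165530.71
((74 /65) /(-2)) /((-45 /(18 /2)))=37/325 = 0.11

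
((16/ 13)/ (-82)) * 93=-744/533 = -1.40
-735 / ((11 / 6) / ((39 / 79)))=-171990/869 = -197.92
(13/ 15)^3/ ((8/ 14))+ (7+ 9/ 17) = 1989443/229500 = 8.67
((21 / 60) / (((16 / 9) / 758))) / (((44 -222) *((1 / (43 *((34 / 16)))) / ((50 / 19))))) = -87270435/432896 = -201.60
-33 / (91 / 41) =-1353/91 = -14.87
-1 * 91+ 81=-10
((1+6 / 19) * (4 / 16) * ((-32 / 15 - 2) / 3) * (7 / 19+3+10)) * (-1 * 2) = 39370/3249 = 12.12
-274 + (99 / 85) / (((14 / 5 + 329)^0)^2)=-23191/85 = -272.84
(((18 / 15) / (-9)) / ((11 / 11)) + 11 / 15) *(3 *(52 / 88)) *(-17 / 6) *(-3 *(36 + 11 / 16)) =1167543/3520 = 331.69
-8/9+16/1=136/9 = 15.11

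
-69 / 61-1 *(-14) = 12.87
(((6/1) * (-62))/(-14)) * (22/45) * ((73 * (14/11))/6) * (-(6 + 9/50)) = -466178/375 = -1243.14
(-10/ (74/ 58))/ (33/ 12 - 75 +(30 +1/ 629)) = 19720/106297 = 0.19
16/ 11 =1.45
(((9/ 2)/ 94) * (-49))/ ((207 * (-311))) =49/1344764 = 0.00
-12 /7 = -1.71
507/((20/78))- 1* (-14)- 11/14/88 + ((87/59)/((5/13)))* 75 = 75292657/33040 = 2278.83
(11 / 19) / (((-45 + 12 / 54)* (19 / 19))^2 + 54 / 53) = 47223/163628969 = 0.00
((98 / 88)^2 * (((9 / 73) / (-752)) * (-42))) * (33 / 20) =0.01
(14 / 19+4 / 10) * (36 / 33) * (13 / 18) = 936/1045 = 0.90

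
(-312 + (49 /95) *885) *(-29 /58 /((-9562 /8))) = 5490/90839 = 0.06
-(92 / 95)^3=-778688/857375 = -0.91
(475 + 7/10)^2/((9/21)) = 158403343/300 = 528011.14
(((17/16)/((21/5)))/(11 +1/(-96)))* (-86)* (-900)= 2631600/1477 = 1781.72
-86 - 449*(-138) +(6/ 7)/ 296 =64103539/1036 = 61876.00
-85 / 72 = -1.18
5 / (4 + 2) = 5/6 = 0.83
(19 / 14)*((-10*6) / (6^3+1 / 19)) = -2166/5747 = -0.38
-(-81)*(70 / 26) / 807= 945/3497 = 0.27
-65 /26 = -5/2 = -2.50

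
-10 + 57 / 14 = -5.93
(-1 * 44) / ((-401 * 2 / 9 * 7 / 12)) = 2376/2807 = 0.85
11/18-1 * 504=-9061/18 = -503.39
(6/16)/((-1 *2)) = -3/16 = -0.19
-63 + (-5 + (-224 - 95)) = -387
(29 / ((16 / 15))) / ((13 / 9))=3915/208 = 18.82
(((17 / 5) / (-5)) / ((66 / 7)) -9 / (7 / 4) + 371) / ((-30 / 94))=-198566399/173250 = -1146.13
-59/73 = -0.81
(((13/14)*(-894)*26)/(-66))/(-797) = -25181/61369 = -0.41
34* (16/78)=272/39 = 6.97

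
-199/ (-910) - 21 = -18911/910 = -20.78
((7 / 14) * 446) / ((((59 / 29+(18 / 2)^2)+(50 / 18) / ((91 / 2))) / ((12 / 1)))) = 32.20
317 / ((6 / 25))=7925/6 = 1320.83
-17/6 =-2.83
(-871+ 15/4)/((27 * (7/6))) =-27.53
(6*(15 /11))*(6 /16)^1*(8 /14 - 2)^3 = -33750/3773 = -8.95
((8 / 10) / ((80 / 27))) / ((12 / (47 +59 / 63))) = 151/140 = 1.08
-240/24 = -10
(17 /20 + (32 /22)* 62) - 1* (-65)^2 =-909473/220 = -4133.97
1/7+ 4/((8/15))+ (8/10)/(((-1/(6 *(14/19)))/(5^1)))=-2671/266 = -10.04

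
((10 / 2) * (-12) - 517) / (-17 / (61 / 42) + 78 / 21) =72.21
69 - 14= 55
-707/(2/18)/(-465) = 2121/155 = 13.68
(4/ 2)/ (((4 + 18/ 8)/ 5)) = 8/5 = 1.60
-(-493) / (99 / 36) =1972/11 = 179.27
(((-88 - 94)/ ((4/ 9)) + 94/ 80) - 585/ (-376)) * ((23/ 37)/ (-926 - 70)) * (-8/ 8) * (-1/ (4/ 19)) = 167092631/138563520 = 1.21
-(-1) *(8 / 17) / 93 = 8/1581 = 0.01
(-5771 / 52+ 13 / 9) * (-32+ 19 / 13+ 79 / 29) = 268771909/88218 = 3046.68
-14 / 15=-0.93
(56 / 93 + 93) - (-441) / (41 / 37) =1874386/3813 = 491.58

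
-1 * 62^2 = -3844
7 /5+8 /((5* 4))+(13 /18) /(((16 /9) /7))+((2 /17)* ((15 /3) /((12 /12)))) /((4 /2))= 13431/2720 = 4.94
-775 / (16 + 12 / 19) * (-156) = 574275/79 = 7269.30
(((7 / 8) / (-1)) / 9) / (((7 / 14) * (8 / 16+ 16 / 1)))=-0.01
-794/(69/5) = -3970/69 = -57.54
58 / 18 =29/9 = 3.22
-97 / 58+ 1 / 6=-131/87 = -1.51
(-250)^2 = 62500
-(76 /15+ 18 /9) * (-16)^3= 434176/15 = 28945.07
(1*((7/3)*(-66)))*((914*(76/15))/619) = -10697456/9285 = -1152.12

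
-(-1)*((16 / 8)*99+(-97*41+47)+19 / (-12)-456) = -50275/12 = -4189.58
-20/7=-2.86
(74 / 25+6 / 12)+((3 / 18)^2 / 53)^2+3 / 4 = 383158861/91011600 = 4.21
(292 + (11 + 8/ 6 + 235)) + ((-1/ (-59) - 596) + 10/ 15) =-3303/59 = -55.98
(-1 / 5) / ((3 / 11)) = -11/15 = -0.73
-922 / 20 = -46.10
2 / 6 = 1/3 = 0.33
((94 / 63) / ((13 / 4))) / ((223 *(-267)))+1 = 48763703/48764079 = 1.00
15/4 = 3.75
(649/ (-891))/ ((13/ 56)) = -3304/1053 = -3.14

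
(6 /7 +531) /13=40.91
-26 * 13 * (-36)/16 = 1521/2 = 760.50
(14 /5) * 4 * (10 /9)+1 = 121/9 = 13.44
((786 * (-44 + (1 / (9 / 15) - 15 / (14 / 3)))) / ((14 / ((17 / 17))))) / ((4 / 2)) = -250603/196 = -1278.59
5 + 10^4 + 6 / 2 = 10008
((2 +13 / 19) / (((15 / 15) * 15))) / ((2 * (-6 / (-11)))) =187/1140 = 0.16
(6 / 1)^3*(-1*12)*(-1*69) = 178848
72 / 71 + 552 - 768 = -15264/71 = -214.99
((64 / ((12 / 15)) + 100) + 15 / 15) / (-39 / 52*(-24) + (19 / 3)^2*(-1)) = -1629/199 = -8.19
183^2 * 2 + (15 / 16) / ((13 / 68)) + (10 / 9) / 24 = 47022031/702 = 66982.95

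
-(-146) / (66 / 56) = 4088/33 = 123.88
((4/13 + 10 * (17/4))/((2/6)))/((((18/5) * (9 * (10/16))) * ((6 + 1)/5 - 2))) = -3710/351 = -10.57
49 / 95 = 0.52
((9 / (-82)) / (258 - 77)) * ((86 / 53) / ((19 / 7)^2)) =-18963/141985993 = 0.00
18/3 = 6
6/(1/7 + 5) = 7/6 = 1.17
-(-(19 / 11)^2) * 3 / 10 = 1083/1210 = 0.90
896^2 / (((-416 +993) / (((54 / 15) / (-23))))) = -14450688/66355 = -217.78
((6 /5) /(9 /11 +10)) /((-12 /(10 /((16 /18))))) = -99/952 = -0.10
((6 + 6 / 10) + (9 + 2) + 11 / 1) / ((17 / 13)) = 21.87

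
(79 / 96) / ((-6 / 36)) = -79/16 = -4.94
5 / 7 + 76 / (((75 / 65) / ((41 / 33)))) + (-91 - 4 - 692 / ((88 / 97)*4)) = -5631167/27720 = -203.14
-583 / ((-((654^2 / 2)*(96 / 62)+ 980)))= 18073/10295564 = 0.00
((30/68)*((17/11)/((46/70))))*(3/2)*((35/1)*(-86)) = -2370375/506 = -4684.54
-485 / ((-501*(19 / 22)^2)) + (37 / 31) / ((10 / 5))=21245737/11213382 = 1.89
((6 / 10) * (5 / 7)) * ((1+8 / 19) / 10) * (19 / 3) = 27/70 = 0.39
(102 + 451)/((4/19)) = 2626.75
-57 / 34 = -1.68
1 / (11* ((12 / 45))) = 0.34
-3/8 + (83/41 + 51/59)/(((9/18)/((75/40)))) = 202383/19352 = 10.46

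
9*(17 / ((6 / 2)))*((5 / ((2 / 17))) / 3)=1445/2 = 722.50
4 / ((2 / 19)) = 38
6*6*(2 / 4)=18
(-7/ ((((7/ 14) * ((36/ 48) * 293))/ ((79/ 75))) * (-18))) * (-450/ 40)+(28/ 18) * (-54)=-1108093/13185 = -84.04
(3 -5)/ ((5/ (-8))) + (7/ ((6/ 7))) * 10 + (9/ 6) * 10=1498/15 = 99.87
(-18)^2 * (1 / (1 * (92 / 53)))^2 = 227529/2116 = 107.53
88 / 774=44/387 = 0.11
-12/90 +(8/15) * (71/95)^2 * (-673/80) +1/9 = -10268029/4061250 = -2.53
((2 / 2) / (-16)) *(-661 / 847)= 661/13552 = 0.05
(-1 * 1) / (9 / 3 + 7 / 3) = -3/16 = -0.19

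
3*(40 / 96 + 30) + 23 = 457/4 = 114.25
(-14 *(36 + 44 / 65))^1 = -33376/65 = -513.48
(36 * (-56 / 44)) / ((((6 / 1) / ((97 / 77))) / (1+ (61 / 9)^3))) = -88351480/29403 = -3004.85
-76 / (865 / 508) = -38608/865 = -44.63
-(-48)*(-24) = -1152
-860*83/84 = -17845/21 = -849.76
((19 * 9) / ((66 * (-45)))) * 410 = -779/33 = -23.61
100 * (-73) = -7300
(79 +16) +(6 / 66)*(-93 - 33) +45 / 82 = 75853/902 = 84.09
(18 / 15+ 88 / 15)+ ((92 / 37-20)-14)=-13568/555 = -24.45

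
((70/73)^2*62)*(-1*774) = -235141200/5329 = -44124.83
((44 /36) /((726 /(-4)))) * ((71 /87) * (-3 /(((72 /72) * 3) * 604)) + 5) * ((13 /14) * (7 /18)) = -310427/25538328 = -0.01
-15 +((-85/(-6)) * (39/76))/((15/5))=-5735/456 = -12.58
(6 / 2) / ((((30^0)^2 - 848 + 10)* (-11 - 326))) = 1/94023 = 0.00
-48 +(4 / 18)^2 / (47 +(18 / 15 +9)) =-555974/11583 = -48.00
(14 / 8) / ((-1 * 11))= -0.16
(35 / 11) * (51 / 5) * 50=1622.73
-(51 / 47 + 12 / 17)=-1431/799 = -1.79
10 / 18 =5/9 = 0.56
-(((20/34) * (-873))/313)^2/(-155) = 15242580/877704271 = 0.02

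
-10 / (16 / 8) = -5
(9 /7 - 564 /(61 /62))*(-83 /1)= 20270841/427 = 47472.70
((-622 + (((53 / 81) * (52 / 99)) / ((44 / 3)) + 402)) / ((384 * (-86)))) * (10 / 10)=6467971/971004672 = 0.01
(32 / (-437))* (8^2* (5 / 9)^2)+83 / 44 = 685151/1557468 = 0.44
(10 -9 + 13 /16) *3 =87/16 = 5.44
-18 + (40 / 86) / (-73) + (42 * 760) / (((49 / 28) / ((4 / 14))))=114115066/21973 = 5193.42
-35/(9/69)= -805/3 = -268.33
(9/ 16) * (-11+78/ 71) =-6327/1136 = -5.57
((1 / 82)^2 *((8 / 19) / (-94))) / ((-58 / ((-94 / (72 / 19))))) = -1/3509928 = 0.00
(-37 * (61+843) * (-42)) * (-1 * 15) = -21072240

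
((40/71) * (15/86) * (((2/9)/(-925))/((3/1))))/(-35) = 8/35582715 = 0.00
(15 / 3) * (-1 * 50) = -250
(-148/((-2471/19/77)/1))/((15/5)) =30932/1059 = 29.21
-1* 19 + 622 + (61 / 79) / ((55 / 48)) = 603.67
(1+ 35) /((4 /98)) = 882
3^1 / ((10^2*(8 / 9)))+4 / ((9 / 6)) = 6481/2400 = 2.70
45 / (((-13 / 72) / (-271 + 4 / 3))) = 873720/13 = 67209.23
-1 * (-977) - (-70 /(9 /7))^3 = 118361233/729 = 162361.09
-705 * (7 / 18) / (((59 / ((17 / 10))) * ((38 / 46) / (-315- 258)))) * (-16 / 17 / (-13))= 5781188/14573 = 396.71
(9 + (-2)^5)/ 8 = -23/8 = -2.88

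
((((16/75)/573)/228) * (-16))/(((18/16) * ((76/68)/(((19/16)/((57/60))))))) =-2176/83775465 = 0.00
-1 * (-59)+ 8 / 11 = 657/11 = 59.73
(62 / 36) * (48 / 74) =124/111 = 1.12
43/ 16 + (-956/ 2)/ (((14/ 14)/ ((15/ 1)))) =-114677/16 = -7167.31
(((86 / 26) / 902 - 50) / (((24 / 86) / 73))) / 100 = -613420241/4690400 = -130.78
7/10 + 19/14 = 72/35 = 2.06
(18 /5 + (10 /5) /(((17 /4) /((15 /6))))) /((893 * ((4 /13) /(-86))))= -113477/75905 = -1.49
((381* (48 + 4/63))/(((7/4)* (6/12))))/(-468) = -44.72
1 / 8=0.12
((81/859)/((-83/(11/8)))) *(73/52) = -65043/29659552 = 0.00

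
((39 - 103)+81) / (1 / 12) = 204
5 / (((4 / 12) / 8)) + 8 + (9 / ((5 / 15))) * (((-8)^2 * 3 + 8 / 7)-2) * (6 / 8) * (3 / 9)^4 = 2461/14 = 175.79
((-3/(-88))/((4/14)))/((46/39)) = 819/8096 = 0.10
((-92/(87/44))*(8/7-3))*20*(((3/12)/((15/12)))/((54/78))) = 2736448/5481 = 499.26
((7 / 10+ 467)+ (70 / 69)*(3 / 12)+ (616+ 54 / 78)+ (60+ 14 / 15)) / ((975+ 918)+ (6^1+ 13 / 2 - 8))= 3425282/5673525 = 0.60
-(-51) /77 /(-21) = -17/539 = -0.03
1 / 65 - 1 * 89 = -5784/65 = -88.98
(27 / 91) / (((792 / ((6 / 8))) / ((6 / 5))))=27/80080 = 0.00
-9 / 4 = -2.25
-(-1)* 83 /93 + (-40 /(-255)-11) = -5244/527 = -9.95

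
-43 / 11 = -3.91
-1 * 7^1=-7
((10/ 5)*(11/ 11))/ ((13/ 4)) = 8/13 = 0.62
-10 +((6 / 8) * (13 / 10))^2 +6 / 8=-13279/1600 = -8.30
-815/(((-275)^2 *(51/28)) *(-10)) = 2282/3856875 = 0.00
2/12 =1/6 = 0.17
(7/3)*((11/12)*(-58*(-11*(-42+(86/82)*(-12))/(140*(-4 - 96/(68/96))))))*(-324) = -600765363/486260 = -1235.48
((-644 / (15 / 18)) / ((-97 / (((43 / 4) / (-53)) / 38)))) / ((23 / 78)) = -70434/488395 = -0.14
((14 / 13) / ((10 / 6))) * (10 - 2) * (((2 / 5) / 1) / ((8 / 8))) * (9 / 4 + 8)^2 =217.24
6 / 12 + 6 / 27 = 0.72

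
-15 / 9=-5/3 = -1.67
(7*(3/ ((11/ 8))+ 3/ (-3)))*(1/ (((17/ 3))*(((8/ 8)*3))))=0.49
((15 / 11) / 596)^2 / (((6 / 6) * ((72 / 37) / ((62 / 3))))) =28675/515773632 = 0.00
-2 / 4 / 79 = -1/158 = -0.01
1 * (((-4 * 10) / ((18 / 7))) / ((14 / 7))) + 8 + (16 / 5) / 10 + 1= 347/225 = 1.54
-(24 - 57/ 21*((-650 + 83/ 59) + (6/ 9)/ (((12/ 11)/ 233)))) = -10392607/7434 = -1397.98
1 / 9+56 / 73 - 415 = -272078/657 = -414.12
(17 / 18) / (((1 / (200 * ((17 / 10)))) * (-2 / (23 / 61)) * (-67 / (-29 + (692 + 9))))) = 7444640/12261 = 607.18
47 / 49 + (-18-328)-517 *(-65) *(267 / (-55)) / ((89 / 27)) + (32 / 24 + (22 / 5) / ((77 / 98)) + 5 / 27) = -329618321/6615 = -49828.92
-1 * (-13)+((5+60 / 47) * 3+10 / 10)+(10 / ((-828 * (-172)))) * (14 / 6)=329623477/10040328 = 32.83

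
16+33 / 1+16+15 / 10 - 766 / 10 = -10.10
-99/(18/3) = -33/2 = -16.50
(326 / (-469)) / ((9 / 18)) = -652/469 = -1.39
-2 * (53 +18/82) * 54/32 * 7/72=-22911/1312 = -17.46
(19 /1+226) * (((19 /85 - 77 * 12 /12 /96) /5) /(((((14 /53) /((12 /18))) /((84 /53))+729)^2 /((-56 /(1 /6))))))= 12954424/723255565 = 0.02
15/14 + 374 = 5251/14 = 375.07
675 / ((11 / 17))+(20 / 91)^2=95028875/91091 = 1043.23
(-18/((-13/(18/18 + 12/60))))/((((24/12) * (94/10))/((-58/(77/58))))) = -181656/47047 = -3.86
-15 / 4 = -3.75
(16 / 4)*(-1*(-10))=40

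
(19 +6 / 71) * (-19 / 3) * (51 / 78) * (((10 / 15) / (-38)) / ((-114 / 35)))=-806225/1893996 = -0.43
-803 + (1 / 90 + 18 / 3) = -71729/90 = -796.99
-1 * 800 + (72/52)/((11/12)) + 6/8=-456307/572 = -797.74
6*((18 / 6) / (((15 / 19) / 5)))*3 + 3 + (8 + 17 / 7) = 2488/7 = 355.43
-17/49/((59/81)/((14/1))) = -2754/413 = -6.67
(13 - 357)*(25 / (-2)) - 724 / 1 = 3576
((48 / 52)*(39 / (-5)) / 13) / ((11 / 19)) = -684/715 = -0.96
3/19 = 0.16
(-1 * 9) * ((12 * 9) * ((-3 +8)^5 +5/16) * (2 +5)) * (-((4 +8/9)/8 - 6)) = -916741665/8 = -114592708.12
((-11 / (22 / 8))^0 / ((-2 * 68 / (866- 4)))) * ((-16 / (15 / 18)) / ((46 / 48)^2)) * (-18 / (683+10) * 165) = -35748864/62951 = -567.88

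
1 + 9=10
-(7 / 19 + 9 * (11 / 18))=-223/38 = -5.87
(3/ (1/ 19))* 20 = 1140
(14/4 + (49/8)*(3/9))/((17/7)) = 931/408 = 2.28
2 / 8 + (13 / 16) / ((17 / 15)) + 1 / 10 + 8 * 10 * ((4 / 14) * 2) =445357/9520 = 46.78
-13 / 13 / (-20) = 1/20 = 0.05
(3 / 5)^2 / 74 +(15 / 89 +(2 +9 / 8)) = 2172329/658600 = 3.30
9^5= 59049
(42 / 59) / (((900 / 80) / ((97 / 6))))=2716/2655 = 1.02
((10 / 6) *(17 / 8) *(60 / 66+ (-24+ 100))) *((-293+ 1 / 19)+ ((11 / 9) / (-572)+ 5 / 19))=-945205015/11856 = -79723.77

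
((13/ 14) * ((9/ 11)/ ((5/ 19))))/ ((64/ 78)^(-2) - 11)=-1138176/3751055 = -0.30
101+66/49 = 102.35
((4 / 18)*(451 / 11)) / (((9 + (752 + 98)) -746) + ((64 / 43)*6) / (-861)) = 1011962/12549645 = 0.08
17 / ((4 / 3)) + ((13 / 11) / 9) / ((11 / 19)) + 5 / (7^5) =950071069/73211292 = 12.98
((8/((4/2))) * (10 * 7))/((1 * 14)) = 20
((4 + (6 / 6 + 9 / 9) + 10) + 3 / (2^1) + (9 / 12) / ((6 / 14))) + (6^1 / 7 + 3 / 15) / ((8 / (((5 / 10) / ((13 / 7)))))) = 20057/1040 = 19.29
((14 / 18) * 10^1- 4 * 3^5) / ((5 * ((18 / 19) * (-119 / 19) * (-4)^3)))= -1566379/3084480 = -0.51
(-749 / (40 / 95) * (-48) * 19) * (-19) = -30824346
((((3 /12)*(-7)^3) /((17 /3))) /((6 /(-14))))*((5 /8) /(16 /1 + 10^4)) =12005/5448704 = 0.00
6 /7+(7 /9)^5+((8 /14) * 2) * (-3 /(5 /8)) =-8977693/2066715 = -4.34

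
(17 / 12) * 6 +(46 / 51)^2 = 48449/5202 = 9.31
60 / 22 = 30/11 = 2.73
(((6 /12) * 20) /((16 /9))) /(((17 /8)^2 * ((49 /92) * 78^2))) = 920/2393209 = 0.00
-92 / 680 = -23/170 = -0.14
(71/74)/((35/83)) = 5893/2590 = 2.28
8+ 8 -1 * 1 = 15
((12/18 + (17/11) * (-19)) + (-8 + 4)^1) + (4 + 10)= -617/33 = -18.70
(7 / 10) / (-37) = -7/370 = -0.02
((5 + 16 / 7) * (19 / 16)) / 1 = 8.65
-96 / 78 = -16/13 = -1.23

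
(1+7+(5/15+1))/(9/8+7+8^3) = 224/12483 = 0.02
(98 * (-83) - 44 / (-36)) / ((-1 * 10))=14639/18 = 813.28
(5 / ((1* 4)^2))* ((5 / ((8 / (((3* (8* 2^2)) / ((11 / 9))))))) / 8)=675/352 = 1.92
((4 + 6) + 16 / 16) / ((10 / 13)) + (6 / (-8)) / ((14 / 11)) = 3839/280 = 13.71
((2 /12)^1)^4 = 1/1296 = 0.00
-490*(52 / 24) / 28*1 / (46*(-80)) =91/8832 = 0.01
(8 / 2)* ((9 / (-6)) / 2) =-3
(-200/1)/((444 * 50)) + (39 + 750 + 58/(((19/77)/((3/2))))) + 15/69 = 55384678/48507 = 1141.79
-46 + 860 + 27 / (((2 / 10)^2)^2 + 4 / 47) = 318487/283 = 1125.40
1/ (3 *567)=1/1701 = 0.00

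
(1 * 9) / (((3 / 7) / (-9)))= -189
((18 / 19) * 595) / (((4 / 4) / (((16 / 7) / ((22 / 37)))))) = 452880/209 = 2166.89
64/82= 32/41 = 0.78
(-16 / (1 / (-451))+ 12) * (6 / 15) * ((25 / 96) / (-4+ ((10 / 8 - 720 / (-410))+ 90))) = 370435/43791 = 8.46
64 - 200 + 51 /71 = -9605/71 = -135.28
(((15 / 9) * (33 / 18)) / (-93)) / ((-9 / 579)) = 10615/5022 = 2.11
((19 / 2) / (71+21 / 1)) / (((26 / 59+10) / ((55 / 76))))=295/41216 = 0.01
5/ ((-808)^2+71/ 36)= 36/4700635 = 0.00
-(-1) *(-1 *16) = -16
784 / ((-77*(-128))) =7/88 = 0.08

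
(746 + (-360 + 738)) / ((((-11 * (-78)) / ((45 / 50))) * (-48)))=-281/11440 = -0.02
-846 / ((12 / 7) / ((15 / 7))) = -2115/2 = -1057.50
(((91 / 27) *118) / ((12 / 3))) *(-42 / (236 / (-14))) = 4459/18 = 247.72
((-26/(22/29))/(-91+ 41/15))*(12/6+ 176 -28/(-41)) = 1883115/27142 = 69.38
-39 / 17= -2.29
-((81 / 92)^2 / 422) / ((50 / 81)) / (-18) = 59049/357180800 = 0.00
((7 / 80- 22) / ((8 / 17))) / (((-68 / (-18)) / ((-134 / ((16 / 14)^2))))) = 51795891/40960 = 1264.55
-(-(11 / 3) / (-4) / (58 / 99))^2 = -131769/53824 = -2.45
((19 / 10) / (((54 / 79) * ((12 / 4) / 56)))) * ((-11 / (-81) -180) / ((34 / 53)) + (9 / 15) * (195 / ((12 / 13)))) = -104597185/13122 = -7971.13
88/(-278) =-44/139 = -0.32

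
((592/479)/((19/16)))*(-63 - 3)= -625152/9101 = -68.69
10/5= 2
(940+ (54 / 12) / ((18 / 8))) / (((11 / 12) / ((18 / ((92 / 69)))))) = 152604/11 = 13873.09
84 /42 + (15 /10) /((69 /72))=82/23 = 3.57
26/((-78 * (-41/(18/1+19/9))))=181/1107 = 0.16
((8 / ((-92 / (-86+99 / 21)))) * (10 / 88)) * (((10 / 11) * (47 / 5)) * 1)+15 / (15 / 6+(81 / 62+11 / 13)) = 24565218/2435125 = 10.09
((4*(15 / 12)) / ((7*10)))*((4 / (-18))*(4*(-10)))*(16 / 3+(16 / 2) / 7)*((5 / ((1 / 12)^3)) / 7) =1740800/343 = 5075.22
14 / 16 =7/8 = 0.88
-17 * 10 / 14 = -85/7 = -12.14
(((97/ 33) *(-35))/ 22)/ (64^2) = -3395/2973696 = 0.00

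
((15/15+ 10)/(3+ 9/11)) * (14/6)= 6.72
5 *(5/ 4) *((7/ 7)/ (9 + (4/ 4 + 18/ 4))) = 0.43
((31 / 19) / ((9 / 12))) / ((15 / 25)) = 620/171 = 3.63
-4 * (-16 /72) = 8/9 = 0.89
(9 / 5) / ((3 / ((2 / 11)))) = 6/55 = 0.11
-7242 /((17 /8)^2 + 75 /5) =-371.09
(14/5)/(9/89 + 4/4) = 89/35 = 2.54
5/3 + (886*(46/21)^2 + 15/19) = 35641324/8379 = 4253.65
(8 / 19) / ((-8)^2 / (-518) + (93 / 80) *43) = 165760/19630439 = 0.01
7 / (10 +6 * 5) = 7/40 = 0.18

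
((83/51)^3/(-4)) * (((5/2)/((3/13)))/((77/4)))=-37166155/61284762 = -0.61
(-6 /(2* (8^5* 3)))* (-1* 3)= 3/32768 = 0.00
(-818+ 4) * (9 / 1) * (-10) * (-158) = -11575080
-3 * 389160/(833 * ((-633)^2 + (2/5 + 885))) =-729675/209069672 = 0.00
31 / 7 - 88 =-585/7 = -83.57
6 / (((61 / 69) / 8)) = 3312/61 = 54.30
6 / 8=3/4 = 0.75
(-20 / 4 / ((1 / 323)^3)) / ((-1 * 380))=1773593/4 = 443398.25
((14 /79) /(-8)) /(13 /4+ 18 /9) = -1/237 = 0.00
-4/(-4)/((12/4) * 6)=0.06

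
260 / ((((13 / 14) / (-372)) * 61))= -104160/61 = -1707.54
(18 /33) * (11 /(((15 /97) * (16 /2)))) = 97/20 = 4.85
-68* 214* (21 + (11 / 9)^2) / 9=-26513744/729 = -36370.02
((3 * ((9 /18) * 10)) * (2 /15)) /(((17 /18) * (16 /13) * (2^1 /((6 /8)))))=0.65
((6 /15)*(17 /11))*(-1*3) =-102/55 = -1.85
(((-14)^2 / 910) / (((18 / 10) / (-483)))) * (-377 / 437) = 2842/57 = 49.86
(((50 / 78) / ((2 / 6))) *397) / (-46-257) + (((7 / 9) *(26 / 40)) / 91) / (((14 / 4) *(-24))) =-50023313/19852560 = -2.52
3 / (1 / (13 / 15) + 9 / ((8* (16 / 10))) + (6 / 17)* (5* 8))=14144/75315 = 0.19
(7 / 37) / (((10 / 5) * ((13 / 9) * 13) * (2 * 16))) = 63/400192 = 0.00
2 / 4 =1/2 = 0.50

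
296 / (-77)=-296/77 = -3.84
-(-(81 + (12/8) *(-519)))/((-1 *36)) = 155/8 = 19.38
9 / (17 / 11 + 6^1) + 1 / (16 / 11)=2497/1328 = 1.88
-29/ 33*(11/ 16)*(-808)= 2929/6 = 488.17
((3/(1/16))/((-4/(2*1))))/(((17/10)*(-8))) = 1.76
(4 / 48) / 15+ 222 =39961/180 = 222.01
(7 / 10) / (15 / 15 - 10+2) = -1/10 = -0.10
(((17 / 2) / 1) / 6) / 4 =17/48 = 0.35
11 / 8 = 1.38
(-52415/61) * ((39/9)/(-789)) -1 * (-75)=11510420/144387 = 79.72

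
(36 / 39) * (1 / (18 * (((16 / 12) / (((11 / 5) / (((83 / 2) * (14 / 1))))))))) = 11/75530 = 0.00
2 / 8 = 1/4 = 0.25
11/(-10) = -11/10 = -1.10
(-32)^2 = 1024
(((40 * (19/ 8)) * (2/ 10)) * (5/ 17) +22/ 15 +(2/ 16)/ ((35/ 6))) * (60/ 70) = 10105/1666 = 6.07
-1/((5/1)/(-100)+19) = -20/379 = -0.05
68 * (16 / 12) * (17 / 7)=4624/21 = 220.19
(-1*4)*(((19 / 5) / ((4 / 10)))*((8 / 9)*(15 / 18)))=-760/27 = -28.15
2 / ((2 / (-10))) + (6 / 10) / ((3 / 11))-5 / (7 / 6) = -423/35 = -12.09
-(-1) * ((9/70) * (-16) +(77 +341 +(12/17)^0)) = 14593/35 = 416.94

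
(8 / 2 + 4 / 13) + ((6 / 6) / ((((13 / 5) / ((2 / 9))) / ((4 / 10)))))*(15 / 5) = 172/39 = 4.41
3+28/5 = 43/5 = 8.60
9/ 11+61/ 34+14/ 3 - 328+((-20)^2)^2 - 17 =179141077/1122 = 159662.28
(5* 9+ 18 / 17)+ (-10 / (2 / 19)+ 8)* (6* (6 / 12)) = -3654/17 = -214.94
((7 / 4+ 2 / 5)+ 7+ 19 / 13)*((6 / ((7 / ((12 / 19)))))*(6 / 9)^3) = 44144/25935 = 1.70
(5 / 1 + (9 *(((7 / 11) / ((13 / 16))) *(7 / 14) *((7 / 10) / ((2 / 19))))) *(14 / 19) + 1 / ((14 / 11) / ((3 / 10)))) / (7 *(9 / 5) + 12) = 450563/492492 = 0.91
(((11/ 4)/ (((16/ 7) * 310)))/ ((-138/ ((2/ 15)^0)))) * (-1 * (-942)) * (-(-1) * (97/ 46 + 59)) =-33982179/20990720 = -1.62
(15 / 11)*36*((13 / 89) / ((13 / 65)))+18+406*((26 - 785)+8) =-298450252/979 = -304852.15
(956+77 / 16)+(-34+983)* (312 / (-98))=-1615427/784 = -2060.49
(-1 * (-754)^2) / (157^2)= -568516/24649 = -23.06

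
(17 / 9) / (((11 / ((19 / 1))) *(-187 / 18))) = -38/121 = -0.31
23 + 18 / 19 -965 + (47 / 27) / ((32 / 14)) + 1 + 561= -378.29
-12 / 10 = -6/5 = -1.20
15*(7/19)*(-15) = -1575/19 = -82.89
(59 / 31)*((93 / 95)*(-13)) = -2301/95 = -24.22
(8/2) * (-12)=-48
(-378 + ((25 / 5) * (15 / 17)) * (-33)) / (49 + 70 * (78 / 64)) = -142416/36533 = -3.90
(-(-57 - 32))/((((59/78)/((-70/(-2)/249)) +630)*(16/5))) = 202475/4625576 = 0.04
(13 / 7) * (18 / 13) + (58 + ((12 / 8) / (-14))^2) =47497/784 = 60.58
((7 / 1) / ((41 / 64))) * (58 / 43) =25984/1763 = 14.74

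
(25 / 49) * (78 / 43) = 1950/2107 = 0.93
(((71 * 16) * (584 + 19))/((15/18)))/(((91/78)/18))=443885184/35 = 12682433.83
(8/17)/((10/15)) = 12/17 = 0.71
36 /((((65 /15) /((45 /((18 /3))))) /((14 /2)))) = 5670/13 = 436.15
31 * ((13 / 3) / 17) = 403/51 = 7.90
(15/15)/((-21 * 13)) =-1/273 = 0.00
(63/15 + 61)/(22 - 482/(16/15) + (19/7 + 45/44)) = -200816/1312505 = -0.15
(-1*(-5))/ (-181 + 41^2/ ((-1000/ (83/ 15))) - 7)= -75000/2959523 = -0.03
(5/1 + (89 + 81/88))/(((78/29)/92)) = 5571451/1716 = 3246.77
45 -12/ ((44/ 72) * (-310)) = 76833/1705 = 45.06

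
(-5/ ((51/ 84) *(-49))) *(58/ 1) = 1160/119 = 9.75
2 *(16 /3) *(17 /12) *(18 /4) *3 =204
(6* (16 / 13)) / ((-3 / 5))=-160/13 = -12.31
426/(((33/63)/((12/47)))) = 107352/517 = 207.64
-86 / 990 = -43/495 = -0.09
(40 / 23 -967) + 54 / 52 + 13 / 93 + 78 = -49278599/55614 = -886.08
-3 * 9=-27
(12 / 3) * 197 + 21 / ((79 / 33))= 62945/79 = 796.77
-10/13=-0.77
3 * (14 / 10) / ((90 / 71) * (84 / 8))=71/225 = 0.32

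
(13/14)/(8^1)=0.12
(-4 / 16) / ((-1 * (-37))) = -0.01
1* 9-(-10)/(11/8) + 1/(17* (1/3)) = 3076/187 = 16.45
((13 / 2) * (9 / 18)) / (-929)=-13/3716 = 0.00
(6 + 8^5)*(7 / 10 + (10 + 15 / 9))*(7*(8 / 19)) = 340456312/285 = 1194583.55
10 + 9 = 19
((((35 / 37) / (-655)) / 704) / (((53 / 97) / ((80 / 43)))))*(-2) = 3395/243018886 = 0.00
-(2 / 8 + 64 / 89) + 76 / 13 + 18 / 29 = 737863/134212 = 5.50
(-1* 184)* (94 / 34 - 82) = 247848/17 = 14579.29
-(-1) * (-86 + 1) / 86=-85/86 = -0.99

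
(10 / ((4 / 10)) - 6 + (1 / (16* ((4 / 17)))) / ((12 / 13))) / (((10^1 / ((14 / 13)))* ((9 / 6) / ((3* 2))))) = 103691/12480 = 8.31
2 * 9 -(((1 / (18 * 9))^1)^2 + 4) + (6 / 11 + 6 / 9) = 4391485/288684 = 15.21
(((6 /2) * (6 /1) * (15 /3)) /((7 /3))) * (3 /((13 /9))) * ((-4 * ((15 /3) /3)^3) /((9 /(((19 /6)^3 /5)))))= -1046.86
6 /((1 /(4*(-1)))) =-24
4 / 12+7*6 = 127/3 = 42.33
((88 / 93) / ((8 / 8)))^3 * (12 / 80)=170368/1340595 = 0.13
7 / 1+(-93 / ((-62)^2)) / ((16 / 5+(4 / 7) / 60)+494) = 45315361/6473668 = 7.00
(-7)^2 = 49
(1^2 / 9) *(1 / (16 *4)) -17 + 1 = -9215/576 = -16.00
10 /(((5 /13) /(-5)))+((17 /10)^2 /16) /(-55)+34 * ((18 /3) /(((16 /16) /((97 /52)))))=286612243/1144000 = 250.54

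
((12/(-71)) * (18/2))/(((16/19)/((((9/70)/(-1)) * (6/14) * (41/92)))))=0.04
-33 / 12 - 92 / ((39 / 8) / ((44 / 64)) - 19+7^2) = -1067/204 = -5.23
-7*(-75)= 525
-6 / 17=-0.35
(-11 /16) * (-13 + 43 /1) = -165/8 = -20.62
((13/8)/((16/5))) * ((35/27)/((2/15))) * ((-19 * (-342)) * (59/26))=18636625/256 = 72799.32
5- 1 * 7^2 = -44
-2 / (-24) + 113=1357/12 = 113.08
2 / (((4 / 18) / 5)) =45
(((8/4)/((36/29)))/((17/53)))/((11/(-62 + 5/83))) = -7901717/279378 = -28.28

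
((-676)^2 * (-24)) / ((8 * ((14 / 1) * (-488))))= 85683/427 = 200.66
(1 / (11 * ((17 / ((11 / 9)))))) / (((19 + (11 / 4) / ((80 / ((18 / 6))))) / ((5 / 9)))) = 1600/8417601 = 0.00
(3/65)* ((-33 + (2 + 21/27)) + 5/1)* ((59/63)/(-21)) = 13393/257985 = 0.05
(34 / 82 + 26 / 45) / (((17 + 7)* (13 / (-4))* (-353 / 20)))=3662/5080023 = 0.00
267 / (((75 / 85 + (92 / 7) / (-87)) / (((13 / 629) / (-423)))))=-234871/13165969 = -0.02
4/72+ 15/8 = 139/72 = 1.93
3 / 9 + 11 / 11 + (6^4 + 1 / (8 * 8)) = 249091/192 = 1297.35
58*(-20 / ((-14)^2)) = -290/49 = -5.92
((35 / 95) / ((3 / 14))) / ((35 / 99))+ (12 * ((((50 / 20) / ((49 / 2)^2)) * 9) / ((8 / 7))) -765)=-24756234/32585 = -759.74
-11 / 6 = -1.83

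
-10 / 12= -0.83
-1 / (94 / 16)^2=-0.03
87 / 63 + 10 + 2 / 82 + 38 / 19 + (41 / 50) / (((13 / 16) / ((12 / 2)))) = 5445598/279825 = 19.46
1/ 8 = 0.12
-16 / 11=-1.45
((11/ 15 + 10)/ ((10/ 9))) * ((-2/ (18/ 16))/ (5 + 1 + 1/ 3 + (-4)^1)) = -184/25 = -7.36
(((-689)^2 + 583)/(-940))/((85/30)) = -712956/3995 = -178.46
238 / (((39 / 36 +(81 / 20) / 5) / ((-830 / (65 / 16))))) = -23704800/923 = -25682.34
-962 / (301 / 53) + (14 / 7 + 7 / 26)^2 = -33418755/203476 = -164.24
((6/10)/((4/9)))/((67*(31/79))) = 2133/41540 = 0.05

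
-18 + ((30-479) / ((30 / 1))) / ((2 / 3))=-809/20 = -40.45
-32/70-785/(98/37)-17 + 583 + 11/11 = 132381/490 = 270.17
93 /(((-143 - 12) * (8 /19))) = -57/40 = -1.42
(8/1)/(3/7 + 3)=2.33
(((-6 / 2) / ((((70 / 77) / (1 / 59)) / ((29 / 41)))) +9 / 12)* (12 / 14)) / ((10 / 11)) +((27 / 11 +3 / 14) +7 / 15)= 212638189/55878900 = 3.81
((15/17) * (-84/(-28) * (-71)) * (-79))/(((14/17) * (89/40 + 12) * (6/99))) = 83293650/3983 = 20912.29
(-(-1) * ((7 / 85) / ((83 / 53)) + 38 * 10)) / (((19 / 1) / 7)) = 18768897/134045 = 140.02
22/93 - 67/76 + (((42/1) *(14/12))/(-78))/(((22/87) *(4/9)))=-25205911/4042896 = -6.23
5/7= 0.71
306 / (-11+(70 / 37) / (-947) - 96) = -10721934/3749243 = -2.86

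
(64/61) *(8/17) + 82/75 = 123434/77775 = 1.59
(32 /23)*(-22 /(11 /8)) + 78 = 1282/23 = 55.74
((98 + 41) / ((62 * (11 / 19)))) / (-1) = -2641/682 = -3.87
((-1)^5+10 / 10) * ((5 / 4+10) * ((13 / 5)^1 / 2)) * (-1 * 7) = 0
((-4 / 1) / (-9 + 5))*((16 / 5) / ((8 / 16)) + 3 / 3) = 7.40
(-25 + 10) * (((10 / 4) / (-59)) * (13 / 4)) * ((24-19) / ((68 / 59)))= 4875/544 = 8.96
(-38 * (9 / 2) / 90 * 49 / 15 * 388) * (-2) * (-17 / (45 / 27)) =-6140876/125 = -49127.01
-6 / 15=-2/5 = -0.40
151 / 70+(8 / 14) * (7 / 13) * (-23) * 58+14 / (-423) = -157181351/384930 = -408.34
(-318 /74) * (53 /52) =-8427/1924 = -4.38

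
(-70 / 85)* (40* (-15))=8400/17 = 494.12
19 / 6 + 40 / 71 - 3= 311/426 = 0.73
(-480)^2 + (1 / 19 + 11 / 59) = 258278668/1121 = 230400.24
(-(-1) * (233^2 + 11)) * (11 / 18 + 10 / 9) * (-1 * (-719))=201715450/3 = 67238483.33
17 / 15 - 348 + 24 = -4843/15 = -322.87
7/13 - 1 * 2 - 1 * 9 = -136/13 = -10.46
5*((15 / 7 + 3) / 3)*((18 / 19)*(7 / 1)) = 1080/19 = 56.84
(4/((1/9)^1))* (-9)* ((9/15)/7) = -972/35 = -27.77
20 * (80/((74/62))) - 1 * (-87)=52819/37 = 1427.54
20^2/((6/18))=1200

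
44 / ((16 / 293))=3223/4 = 805.75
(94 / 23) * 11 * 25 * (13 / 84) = 173.94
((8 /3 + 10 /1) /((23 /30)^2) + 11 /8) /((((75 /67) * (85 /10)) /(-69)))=-382369/2300 = -166.25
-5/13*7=-35/13 = -2.69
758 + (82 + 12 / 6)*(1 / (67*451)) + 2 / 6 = 758.34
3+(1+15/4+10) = 71/4 = 17.75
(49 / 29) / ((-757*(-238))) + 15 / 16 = 5598071/5971216 = 0.94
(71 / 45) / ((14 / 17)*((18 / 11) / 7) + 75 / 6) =26554/213615 = 0.12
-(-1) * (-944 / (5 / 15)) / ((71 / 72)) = -203904/71 = -2871.89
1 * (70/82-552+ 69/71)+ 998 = 447.83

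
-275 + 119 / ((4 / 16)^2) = 1629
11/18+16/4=83/18 = 4.61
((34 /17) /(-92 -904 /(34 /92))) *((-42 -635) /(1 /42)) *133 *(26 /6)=19899061/1541 = 12913.08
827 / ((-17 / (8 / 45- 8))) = 380.53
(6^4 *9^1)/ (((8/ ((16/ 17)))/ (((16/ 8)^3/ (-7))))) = -1568.27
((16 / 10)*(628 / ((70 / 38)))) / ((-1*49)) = -95456/8575 = -11.13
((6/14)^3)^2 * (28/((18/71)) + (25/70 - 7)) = 1059399/1647086 = 0.64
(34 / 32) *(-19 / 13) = -323/208 = -1.55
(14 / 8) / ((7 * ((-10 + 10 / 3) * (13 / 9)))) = -27/1040 = -0.03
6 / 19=0.32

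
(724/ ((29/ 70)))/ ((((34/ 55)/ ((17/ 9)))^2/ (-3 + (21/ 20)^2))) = -30959.99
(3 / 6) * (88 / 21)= 44/21 = 2.10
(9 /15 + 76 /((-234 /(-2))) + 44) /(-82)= -26471/47970 = -0.55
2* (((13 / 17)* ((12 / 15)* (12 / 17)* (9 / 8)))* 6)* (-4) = -33696/1445 = -23.32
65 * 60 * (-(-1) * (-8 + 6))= -7800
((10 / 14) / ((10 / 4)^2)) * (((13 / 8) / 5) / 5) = 13/1750 = 0.01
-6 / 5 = -1.20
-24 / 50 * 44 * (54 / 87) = -9504/725 = -13.11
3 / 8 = 0.38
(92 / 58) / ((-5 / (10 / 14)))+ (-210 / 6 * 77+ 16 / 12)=-1640581/609 = -2693.89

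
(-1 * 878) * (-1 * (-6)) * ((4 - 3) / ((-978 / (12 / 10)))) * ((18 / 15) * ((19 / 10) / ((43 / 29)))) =9.94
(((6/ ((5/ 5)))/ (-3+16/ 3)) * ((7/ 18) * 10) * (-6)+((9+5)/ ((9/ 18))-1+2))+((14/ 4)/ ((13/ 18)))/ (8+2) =-3967/130 = -30.52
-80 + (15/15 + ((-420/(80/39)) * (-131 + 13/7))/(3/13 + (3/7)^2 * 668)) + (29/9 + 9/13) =140.02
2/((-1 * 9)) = -2/9 = -0.22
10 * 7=70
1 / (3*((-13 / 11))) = -11/39 = -0.28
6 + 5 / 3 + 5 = 38/3 = 12.67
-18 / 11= -1.64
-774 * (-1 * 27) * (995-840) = 3239190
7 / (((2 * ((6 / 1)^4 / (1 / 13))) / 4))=7/8424 = 0.00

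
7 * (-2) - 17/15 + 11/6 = -13.30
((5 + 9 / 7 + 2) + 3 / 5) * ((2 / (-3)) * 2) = -1244/105 = -11.85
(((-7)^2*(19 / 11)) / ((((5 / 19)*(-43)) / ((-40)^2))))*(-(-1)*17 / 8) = -12028520/473 = -25430.27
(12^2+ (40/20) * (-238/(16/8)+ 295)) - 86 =410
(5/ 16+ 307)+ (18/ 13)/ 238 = 7606743/24752 = 307.32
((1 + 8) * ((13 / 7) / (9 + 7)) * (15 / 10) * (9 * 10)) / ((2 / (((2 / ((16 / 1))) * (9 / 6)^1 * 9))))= 426465/3584 = 118.99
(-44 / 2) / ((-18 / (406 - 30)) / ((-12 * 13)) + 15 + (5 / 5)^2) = -215072/156419 = -1.37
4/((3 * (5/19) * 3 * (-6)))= -38/135 = -0.28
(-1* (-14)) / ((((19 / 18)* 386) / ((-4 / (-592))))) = 63/271358 = 0.00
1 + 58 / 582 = 320/291 = 1.10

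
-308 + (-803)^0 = -307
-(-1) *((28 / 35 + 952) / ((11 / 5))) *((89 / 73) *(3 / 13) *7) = 8903916/10439 = 852.95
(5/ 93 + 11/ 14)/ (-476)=-1093/619752 = 0.00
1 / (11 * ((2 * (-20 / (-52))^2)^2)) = 28561/27500 = 1.04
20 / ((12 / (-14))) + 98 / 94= -3143/141 = -22.29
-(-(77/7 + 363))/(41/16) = 5984/41 = 145.95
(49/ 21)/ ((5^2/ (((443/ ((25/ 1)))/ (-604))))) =-3101/1132500 = 0.00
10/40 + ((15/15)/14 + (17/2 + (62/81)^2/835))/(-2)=-4.04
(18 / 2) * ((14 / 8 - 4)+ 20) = 639/4 = 159.75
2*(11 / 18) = 1.22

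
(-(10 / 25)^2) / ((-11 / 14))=56/275 = 0.20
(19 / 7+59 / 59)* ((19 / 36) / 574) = 247/72324 = 0.00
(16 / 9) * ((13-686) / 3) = -398.81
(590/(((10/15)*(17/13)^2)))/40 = 29913/2312 = 12.94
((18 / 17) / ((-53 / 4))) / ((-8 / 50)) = 450/901 = 0.50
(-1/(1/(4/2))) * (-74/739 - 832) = 1229844/739 = 1664.20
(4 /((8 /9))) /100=9/200 = 0.04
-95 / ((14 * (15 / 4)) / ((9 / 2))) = -57/7 = -8.14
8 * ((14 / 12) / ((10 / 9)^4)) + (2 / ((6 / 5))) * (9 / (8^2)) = 254319/40000 = 6.36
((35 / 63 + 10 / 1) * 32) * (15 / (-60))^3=-95/18 = -5.28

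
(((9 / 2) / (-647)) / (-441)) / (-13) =-1/824278 = 0.00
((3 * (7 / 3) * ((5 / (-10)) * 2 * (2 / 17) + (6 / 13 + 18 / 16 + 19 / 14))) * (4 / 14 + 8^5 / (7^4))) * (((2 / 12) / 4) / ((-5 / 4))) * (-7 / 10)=6.43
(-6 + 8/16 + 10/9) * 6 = -79/3 = -26.33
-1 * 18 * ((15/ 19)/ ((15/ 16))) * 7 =-2016/19 = -106.11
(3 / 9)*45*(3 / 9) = 5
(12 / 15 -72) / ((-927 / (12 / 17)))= 1424/26265 = 0.05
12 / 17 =0.71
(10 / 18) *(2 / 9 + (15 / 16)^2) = 12685/20736 = 0.61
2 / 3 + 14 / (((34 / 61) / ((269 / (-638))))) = -322897/32538 = -9.92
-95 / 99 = -0.96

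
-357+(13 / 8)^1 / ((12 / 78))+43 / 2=-5199/16 = -324.94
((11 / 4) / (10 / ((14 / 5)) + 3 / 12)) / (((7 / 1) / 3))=33/107 = 0.31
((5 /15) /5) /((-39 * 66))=-1/38610 = 0.00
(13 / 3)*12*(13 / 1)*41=27716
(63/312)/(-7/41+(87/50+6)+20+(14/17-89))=-365925/109832372 = 0.00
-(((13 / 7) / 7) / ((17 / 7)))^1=-13/119 = -0.11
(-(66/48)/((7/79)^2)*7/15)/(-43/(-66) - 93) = 0.88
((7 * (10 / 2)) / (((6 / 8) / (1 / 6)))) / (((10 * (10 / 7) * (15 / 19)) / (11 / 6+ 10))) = 66101/8100 = 8.16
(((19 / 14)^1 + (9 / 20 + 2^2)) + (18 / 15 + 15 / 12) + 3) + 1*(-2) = 324/35 = 9.26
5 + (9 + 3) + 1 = 18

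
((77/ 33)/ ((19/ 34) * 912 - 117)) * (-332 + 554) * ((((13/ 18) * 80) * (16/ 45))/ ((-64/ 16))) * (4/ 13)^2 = -0.64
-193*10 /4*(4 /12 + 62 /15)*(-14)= 90517/3 = 30172.33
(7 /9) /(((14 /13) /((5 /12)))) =65/216 = 0.30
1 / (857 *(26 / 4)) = 2/11141 = 0.00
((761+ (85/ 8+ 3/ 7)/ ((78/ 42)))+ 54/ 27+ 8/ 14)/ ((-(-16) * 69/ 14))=560213/57408 = 9.76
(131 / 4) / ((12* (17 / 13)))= 1703/816 = 2.09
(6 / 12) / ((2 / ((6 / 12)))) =0.12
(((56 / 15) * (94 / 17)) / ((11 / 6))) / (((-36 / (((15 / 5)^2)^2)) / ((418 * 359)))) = -323151696/85 = -3801784.66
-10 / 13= -0.77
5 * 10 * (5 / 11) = 250/11 = 22.73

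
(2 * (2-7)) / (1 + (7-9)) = 10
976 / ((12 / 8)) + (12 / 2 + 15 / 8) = 15805/24 = 658.54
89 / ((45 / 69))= 2047/15 = 136.47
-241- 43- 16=-300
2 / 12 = 1/6 = 0.17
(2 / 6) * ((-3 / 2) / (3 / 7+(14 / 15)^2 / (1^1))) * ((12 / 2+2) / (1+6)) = -900/2047 = -0.44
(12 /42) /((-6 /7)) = -1/3 = -0.33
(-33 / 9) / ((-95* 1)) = 11/285 = 0.04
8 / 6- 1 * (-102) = 310/3 = 103.33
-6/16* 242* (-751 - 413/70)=2747547/40 = 68688.68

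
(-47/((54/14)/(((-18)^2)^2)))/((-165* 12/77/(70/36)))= 96726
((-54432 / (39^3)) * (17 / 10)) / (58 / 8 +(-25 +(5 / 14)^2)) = 1679328/18971095 = 0.09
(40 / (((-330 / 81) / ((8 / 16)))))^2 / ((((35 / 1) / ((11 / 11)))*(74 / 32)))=46656/156695 = 0.30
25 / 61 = 0.41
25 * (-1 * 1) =-25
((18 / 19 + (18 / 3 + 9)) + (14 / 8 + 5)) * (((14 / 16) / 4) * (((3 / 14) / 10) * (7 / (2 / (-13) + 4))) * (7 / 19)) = 131859/1848320 = 0.07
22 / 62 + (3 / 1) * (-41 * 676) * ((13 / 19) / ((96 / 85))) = -237351223/4712 = -50371.65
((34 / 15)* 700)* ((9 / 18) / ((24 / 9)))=595/2 = 297.50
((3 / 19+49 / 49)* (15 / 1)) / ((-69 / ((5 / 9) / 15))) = -110/11799 = -0.01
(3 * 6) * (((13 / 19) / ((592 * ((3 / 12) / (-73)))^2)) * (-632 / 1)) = -49255947/26011 = -1893.66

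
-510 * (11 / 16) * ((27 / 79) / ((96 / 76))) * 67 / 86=-32136885/434816 = -73.91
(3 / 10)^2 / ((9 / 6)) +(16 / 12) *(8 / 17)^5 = 19332313/212978550 = 0.09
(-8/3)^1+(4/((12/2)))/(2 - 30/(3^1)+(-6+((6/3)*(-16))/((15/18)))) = -351/131 = -2.68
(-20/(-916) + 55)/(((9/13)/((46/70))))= 11960/229 = 52.23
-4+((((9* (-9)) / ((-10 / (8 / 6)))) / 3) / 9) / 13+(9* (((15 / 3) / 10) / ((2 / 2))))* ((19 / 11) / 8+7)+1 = 337507/11440 = 29.50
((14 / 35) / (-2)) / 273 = -1/1365 = 0.00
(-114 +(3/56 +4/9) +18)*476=-818261/18 = -45458.94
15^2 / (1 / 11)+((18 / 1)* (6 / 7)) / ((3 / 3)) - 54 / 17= 295983/119 = 2487.25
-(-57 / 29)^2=-3249/841 = -3.86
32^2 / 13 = 1024/13 = 78.77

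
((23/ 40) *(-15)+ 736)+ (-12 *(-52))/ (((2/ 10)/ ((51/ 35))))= 295325/56 = 5273.66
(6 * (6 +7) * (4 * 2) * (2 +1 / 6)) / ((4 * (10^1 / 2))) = 338/5 = 67.60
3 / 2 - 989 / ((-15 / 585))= 77145/2 = 38572.50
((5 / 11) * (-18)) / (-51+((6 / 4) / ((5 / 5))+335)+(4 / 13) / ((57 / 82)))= -133380/4661437 = -0.03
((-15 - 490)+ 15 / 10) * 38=-19133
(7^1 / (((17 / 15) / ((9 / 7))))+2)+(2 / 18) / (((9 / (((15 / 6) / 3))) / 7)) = 10.01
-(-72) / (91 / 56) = 576/13 = 44.31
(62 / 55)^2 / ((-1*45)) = -0.03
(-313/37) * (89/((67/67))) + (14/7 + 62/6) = -82202/111 = -740.56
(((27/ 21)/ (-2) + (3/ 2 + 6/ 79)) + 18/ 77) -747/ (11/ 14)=-825168/869 = -949.56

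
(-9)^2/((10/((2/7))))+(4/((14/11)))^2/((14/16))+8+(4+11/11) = 45624/1715 = 26.60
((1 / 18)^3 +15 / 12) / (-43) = -7291/250776 = -0.03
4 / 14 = 2/7 = 0.29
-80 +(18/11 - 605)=-7517/11 = -683.36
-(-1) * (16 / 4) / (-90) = -2/45 = -0.04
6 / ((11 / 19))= 114/11 = 10.36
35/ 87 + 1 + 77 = 6821/87 = 78.40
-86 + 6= -80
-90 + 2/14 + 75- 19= -237/7 = -33.86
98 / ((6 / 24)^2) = 1568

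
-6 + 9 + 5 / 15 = 10/3 = 3.33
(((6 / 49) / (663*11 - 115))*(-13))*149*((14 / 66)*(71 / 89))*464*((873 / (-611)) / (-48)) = -920373/11917367 = -0.08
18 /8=9/4 = 2.25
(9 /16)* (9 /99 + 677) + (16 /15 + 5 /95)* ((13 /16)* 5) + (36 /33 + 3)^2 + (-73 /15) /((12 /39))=213161251/551760 = 386.33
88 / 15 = 5.87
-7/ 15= -0.47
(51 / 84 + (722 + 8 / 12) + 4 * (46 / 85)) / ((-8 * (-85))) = 5179631/4855200 = 1.07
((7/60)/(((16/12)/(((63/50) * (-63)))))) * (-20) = 27783/200 = 138.92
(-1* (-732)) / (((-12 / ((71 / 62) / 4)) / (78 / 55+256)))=-30659149/6820 = -4495.48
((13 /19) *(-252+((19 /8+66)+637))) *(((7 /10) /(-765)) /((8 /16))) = -36673/64600 = -0.57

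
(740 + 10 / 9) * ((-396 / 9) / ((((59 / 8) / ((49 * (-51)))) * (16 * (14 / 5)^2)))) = 88085.45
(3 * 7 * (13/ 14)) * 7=273/2 = 136.50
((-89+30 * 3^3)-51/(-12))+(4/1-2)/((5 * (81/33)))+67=427903/540 = 792.41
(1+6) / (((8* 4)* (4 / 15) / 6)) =315/64 = 4.92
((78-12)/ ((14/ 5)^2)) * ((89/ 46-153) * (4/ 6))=-1910975/2254 = -847.81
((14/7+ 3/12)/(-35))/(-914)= 9/127960 = 0.00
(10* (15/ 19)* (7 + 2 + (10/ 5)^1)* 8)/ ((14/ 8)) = 52800/133 = 396.99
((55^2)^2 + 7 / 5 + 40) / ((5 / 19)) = 869313308/25 = 34772532.32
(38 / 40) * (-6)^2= 171/5 = 34.20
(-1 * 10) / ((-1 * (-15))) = -2/3 = -0.67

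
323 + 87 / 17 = 5578/17 = 328.12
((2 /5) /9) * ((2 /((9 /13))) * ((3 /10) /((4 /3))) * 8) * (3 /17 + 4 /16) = 377/3825 = 0.10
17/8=2.12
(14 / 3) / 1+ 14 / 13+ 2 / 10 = 1159/195 = 5.94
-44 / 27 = -1.63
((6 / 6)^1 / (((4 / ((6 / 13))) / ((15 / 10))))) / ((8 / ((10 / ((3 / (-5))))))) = -75/208 = -0.36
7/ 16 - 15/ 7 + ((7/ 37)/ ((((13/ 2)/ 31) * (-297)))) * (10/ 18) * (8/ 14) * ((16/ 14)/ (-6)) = -736634189/431999568 = -1.71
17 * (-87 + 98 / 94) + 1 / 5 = -343353/235 = -1461.08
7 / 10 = 0.70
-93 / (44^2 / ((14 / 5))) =-651/4840 = -0.13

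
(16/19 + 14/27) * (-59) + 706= 320996/513 = 625.72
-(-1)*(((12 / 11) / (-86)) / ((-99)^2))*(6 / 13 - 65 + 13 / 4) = 3187/40177566 = 0.00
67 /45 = 1.49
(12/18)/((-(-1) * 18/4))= 4/27 = 0.15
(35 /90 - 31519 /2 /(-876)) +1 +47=348889/5256 = 66.38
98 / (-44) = -49/22 = -2.23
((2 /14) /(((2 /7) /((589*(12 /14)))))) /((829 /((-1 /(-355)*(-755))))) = -266817/412013 = -0.65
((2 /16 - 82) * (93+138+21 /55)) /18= -92617/88 = -1052.47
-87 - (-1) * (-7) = -94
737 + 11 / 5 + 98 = 4186/5 = 837.20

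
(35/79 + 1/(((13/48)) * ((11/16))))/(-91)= -65677/1028027 = -0.06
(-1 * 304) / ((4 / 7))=-532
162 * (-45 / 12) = -1215/2 = -607.50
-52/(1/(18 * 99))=-92664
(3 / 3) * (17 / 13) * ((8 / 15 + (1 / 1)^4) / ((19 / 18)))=2346/1235 = 1.90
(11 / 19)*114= 66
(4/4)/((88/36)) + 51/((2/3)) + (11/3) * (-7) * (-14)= 14396/33 = 436.24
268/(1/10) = 2680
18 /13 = 1.38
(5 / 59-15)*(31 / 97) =-27280/5723 = -4.77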